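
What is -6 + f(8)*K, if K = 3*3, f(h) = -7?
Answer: -69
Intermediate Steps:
K = 9
-6 + f(8)*K = -6 - 7*9 = -6 - 63 = -69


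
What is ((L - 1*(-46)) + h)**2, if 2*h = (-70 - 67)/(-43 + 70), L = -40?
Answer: 34969/2916 ≈ 11.992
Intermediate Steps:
h = -137/54 (h = ((-70 - 67)/(-43 + 70))/2 = (-137/27)/2 = (-137*1/27)/2 = (1/2)*(-137/27) = -137/54 ≈ -2.5370)
((L - 1*(-46)) + h)**2 = ((-40 - 1*(-46)) - 137/54)**2 = ((-40 + 46) - 137/54)**2 = (6 - 137/54)**2 = (187/54)**2 = 34969/2916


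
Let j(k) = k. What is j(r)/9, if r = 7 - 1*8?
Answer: -1/9 ≈ -0.11111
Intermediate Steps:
r = -1 (r = 7 - 8 = -1)
j(r)/9 = -1/9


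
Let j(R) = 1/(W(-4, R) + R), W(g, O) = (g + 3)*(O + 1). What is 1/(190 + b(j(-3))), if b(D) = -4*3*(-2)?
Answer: 1/214 ≈ 0.0046729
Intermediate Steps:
W(g, O) = (1 + O)*(3 + g) (W(g, O) = (3 + g)*(1 + O) = (1 + O)*(3 + g))
j(R) = -1 (j(R) = 1/((3 - 4 + 3*R + R*(-4)) + R) = 1/((3 - 4 + 3*R - 4*R) + R) = 1/((-1 - R) + R) = 1/(-1) = -1)
b(D) = 24 (b(D) = -12*(-2) = 24)
1/(190 + b(j(-3))) = 1/(190 + 24) = 1/214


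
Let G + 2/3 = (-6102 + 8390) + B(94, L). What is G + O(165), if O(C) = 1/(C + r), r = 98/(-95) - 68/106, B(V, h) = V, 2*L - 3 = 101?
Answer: 1958296883/822351 ≈ 2381.3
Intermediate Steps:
L = 52 (L = 3/2 + (½)*101 = 3/2 + 101/2 = 52)
G = 7144/3 (G = -⅔ + ((-6102 + 8390) + 94) = -⅔ + (2288 + 94) = -⅔ + 2382 = 7144/3 ≈ 2381.3)
r = -8424/5035 (r = 98*(-1/95) - 68*1/106 = -98/95 - 34/53 = -8424/5035 ≈ -1.6731)
O(C) = 1/(-8424/5035 + C) (O(C) = 1/(C - 8424/5035) = 1/(-8424/5035 + C))
G + O(165) = 7144/3 + 5035/(-8424 + 5035*165) = 7144/3 + 5035/(-8424 + 830775) = 7144/3 + 5035/822351 = 1958296883/822351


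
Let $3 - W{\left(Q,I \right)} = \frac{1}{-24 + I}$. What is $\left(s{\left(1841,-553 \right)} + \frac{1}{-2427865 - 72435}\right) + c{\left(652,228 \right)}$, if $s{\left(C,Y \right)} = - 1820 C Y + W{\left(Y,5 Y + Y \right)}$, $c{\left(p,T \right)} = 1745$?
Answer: $\frac{7741396080988238879}{4178001300} \approx 1.8529 \cdot 10^{9}$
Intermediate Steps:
$W{\left(Q,I \right)} = 3 - \frac{1}{-24 + I}$
$s{\left(C,Y \right)} = \frac{-73 + 18 Y}{-24 + 6 Y} - 1820 C Y$ ($s{\left(C,Y \right)} = - 1820 C Y + \frac{-73 + 3 \left(5 Y + Y\right)}{-24 + \left(5 Y + Y\right)} = - 1820 C Y + \frac{-73 + 3 \cdot 6 Y}{-24 + 6 Y} = - 1820 C Y + \frac{-73 + 18 Y}{-24 + 6 Y} = \frac{-73 + 18 Y}{-24 + 6 Y} - 1820 C Y$)
$\left(s{\left(1841,-553 \right)} + \frac{1}{-2427865 - 72435}\right) + c{\left(652,228 \right)} = \left(\frac{-73 + 18 \left(-553\right) - 20103720 \left(-553\right) \left(-4 - 553\right)}{6 \left(-4 - 553\right)} + \frac{1}{-2427865 - 72435}\right) + 1745 = \left(\frac{-73 - 9954 - 20103720 \left(-553\right) \left(-557\right)}{6 \left(-557\right)} + \frac{1}{-2500300}\right) + 1745 = \left(\frac{1}{6} \left(- \frac{1}{557}\right) \left(-73 - 9954 - 6192367938120\right) - \frac{1}{2500300}\right) + 1745 = \left(\frac{1}{6} \left(- \frac{1}{557}\right) \left(-6192367948147\right) - \frac{1}{2500300}\right) + 1745 = \left(\frac{6192367948147}{3342} - \frac{1}{2500300}\right) + 1745 = \frac{7741388790375970379}{4178001300} + 1745 = \frac{7741396080988238879}{4178001300}$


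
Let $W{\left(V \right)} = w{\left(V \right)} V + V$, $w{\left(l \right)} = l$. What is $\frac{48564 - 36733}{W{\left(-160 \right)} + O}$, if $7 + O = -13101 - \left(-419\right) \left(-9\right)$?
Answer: $\frac{11831}{8561} \approx 1.382$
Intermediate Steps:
$O = -16879$ ($O = -7 - \left(13101 - -3771\right) = -7 - 16872 = -16879$)
$W{\left(V \right)} = V + V^{2}$ ($W{\left(V \right)} = V V + V = V^{2} + V = V + V^{2}$)
$\frac{48564 - 36733}{W{\left(-160 \right)} + O} = \frac{48564 - 36733}{- 160 \left(1 - 160\right) - 16879} = \frac{11831}{\left(-160\right) \left(-159\right) - 16879} = \frac{11831}{25440 - 16879} = \frac{11831}{8561}$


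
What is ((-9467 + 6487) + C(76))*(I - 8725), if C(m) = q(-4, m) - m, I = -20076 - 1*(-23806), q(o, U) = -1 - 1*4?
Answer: 15289695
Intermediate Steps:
q(o, U) = -5 (q(o, U) = -1 - 4 = -5)
I = 3730 (I = -20076 + 23806 = 3730)
C(m) = -5 - m
((-9467 + 6487) + C(76))*(I - 8725) = ((-9467 + 6487) + (-5 - 1*76))*(3730 - 8725) = (-2980 + (-5 - 76))*(-4995) = (-2980 - 81)*(-4995) = -3061*(-4995) = 15289695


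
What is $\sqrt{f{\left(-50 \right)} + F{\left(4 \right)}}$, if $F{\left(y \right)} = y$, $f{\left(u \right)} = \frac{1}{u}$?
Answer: $\frac{\sqrt{398}}{10} \approx 1.995$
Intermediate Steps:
$\sqrt{f{\left(-50 \right)} + F{\left(4 \right)}} = \sqrt{\frac{1}{-50} + 4} = \sqrt{- \frac{1}{50} + 4} = \sqrt{\frac{199}{50}} = \frac{\sqrt{398}}{10}$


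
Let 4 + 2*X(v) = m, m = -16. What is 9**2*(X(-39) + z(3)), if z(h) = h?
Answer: -567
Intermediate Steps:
X(v) = -10 (X(v) = -2 + (1/2)*(-16) = -2 - 8 = -10)
9**2*(X(-39) + z(3)) = 9**2*(-10 + 3) = 81*(-7) = -567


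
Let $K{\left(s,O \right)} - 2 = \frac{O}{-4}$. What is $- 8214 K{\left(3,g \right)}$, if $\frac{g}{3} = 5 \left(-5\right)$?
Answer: $- \frac{340881}{2} \approx -1.7044 \cdot 10^{5}$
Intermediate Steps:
$g = -75$ ($g = 3 \cdot 5 \left(-5\right) = 3 \left(-25\right) = -75$)
$K{\left(s,O \right)} = 2 - \frac{O}{4}$ ($K{\left(s,O \right)} = 2 + \frac{O}{-4} = 2 + O \left(- \frac{1}{4}\right) = 2 - \frac{O}{4}$)
$- 8214 K{\left(3,g \right)} = - 8214 \left(2 - - \frac{75}{4}\right) = - 8214 \left(2 + \frac{75}{4}\right) = \left(-8214\right) \frac{83}{4} = - \frac{340881}{2}$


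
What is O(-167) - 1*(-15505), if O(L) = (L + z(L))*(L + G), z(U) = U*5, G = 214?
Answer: -31589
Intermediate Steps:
z(U) = 5*U
O(L) = 6*L*(214 + L) (O(L) = (L + 5*L)*(L + 214) = (6*L)*(214 + L) = 6*L*(214 + L))
O(-167) - 1*(-15505) = 6*(-167)*(214 - 167) - 1*(-15505) = 6*(-167)*47 + 15505 = -47094 + 15505 = -31589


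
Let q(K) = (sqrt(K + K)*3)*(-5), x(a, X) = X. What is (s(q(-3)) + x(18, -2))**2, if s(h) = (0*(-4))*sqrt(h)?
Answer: 4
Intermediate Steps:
q(K) = -15*sqrt(2)*sqrt(K) (q(K) = (sqrt(2*K)*3)*(-5) = ((sqrt(2)*sqrt(K))*3)*(-5) = (3*sqrt(2)*sqrt(K))*(-5) = -15*sqrt(2)*sqrt(K))
s(h) = 0 (s(h) = 0*sqrt(h) = 0)
(s(q(-3)) + x(18, -2))**2 = (0 - 2)**2 = (-2)**2 = 4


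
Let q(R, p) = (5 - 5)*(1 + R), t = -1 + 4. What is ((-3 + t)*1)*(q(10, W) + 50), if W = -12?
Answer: 0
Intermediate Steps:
t = 3
q(R, p) = 0 (q(R, p) = 0*(1 + R) = 0)
((-3 + t)*1)*(q(10, W) + 50) = ((-3 + 3)*1)*(0 + 50) = (0*1)*50 = 0*50 = 0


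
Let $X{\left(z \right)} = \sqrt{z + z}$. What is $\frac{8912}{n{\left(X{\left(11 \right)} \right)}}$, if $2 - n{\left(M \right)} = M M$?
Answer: $- \frac{2228}{5} \approx -445.6$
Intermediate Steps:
$X{\left(z \right)} = \sqrt{2} \sqrt{z}$ ($X{\left(z \right)} = \sqrt{2 z} = \sqrt{2} \sqrt{z}$)
$n{\left(M \right)} = 2 - M^{2}$ ($n{\left(M \right)} = 2 - M M = 2 - M^{2}$)
$\frac{8912}{n{\left(X{\left(11 \right)} \right)}} = \frac{8912}{2 - \left(\sqrt{2} \sqrt{11}\right)^{2}} = \frac{8912}{2 - \left(\sqrt{22}\right)^{2}} = \frac{8912}{2 - 22} = \frac{8912}{-20} = 8912 \left(- \frac{1}{20}\right) = - \frac{2228}{5}$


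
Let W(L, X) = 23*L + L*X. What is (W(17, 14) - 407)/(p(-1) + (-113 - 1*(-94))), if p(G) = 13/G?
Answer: -111/16 ≈ -6.9375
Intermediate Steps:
(W(17, 14) - 407)/(p(-1) + (-113 - 1*(-94))) = (17*(23 + 14) - 407)/(13/(-1) + (-113 - 1*(-94))) = (17*37 - 407)/(13*(-1) + (-113 + 94)) = (629 - 407)/(-13 - 19) = 222/(-32) = 222*(-1/32) = -111/16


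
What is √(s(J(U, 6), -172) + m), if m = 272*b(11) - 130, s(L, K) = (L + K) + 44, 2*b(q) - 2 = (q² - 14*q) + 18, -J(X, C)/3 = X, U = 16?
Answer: I*√2074 ≈ 45.541*I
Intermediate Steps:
J(X, C) = -3*X
b(q) = 10 + q²/2 - 7*q (b(q) = 1 + ((q² - 14*q) + 18)/2 = 1 + (18 + q² - 14*q)/2 = 1 + (9 + q²/2 - 7*q) = 10 + q²/2 - 7*q)
s(L, K) = 44 + K + L (s(L, K) = (K + L) + 44 = 44 + K + L)
m = -1898 (m = 272*(10 + (½)*11² - 7*11) - 130 = 272*(10 + (½)*121 - 77) - 130 = 272*(10 + 121/2 - 77) - 130 = 272*(-13/2) - 130 = -1768 - 130 = -1898)
√(s(J(U, 6), -172) + m) = √((44 - 172 - 3*16) - 1898) = √((44 - 172 - 48) - 1898) = √(-176 - 1898) = √(-2074) = I*√2074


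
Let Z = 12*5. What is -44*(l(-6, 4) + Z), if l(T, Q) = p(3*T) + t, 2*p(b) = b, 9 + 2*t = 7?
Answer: -2200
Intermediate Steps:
t = -1 (t = -9/2 + (½)*7 = -9/2 + 7/2 = -1)
p(b) = b/2
Z = 60
l(T, Q) = -1 + 3*T/2 (l(T, Q) = (3*T)/2 - 1 = 3*T/2 - 1 = -1 + 3*T/2)
-44*(l(-6, 4) + Z) = -44*((-1 + (3/2)*(-6)) + 60) = -44*((-1 - 9) + 60) = -44*(-10 + 60) = -44*50 = -2200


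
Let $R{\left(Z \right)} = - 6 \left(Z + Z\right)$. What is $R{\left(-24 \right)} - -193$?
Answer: $481$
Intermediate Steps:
$R{\left(Z \right)} = - 12 Z$ ($R{\left(Z \right)} = - 6 \cdot 2 Z = - 12 Z$)
$R{\left(-24 \right)} - -193 = \left(-12\right) \left(-24\right) - -193 = 288 + 193 = 481$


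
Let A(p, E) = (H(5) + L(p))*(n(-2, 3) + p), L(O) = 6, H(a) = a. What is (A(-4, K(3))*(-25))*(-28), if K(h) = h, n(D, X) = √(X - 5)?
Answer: -30800 + 7700*I*√2 ≈ -30800.0 + 10889.0*I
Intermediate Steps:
n(D, X) = √(-5 + X)
A(p, E) = 11*p + 11*I*√2 (A(p, E) = (5 + 6)*(√(-5 + 3) + p) = 11*(√(-2) + p) = 11*(I*√2 + p) = 11*(p + I*√2) = 11*p + 11*I*√2)
(A(-4, K(3))*(-25))*(-28) = ((11*(-4) + 11*I*√2)*(-25))*(-28) = ((-44 + 11*I*√2)*(-25))*(-28) = (1100 - 275*I*√2)*(-28) = -30800 + 7700*I*√2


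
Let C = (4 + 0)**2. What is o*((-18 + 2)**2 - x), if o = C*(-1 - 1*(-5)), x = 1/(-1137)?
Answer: 18628672/1137 ≈ 16384.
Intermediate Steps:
x = -1/1137 ≈ -0.00087951
C = 16 (C = 4**2 = 16)
o = 64 (o = 16*(-1 - 1*(-5)) = 16*(-1 + 5) = 16*4 = 64)
o*((-18 + 2)**2 - x) = 64*((-18 + 2)**2 - 1*(-1/1137)) = 64*((-16)**2 + 1/1137) = 64*(256 + 1/1137) = 64*(291073/1137) = 18628672/1137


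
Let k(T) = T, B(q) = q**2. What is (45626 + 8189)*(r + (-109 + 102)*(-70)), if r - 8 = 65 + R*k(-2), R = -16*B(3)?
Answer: 45796565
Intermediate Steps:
R = -144 (R = -16*3**2 = -16*9 = -144)
r = 361 (r = 8 + (65 - 144*(-2)) = 8 + (65 + 288) = 8 + 353 = 361)
(45626 + 8189)*(r + (-109 + 102)*(-70)) = (45626 + 8189)*(361 + (-109 + 102)*(-70)) = 53815*(361 - 7*(-70)) = 53815*(361 + 490) = 53815*851 = 45796565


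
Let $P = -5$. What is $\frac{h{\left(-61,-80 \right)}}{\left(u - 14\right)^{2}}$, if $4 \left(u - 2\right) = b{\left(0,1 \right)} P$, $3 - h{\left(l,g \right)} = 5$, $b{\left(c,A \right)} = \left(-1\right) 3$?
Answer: $- \frac{32}{1089} \approx -0.029385$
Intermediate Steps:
$b{\left(c,A \right)} = -3$
$h{\left(l,g \right)} = -2$ ($h{\left(l,g \right)} = 3 - 5 = -2$)
$u = \frac{23}{4}$ ($u = 2 + \frac{\left(-3\right) \left(-5\right)}{4} = 2 + \frac{1}{4} \cdot 15 = 2 + \frac{15}{4} = \frac{23}{4} \approx 5.75$)
$\frac{h{\left(-61,-80 \right)}}{\left(u - 14\right)^{2}} = - \frac{2}{\left(\frac{23}{4} - 14\right)^{2}} = - \frac{2}{\left(- \frac{33}{4}\right)^{2}} = - \frac{2}{\frac{1089}{16}} = \left(-2\right) \frac{16}{1089} = - \frac{32}{1089}$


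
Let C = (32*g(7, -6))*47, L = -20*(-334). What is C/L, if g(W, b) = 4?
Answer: 752/835 ≈ 0.90060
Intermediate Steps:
L = 6680
C = 6016 (C = (32*4)*47 = 128*47 = 6016)
C/L = 6016/6680 = 6016*(1/6680) = 752/835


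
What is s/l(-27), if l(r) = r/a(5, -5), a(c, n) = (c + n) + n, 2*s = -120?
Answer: -100/9 ≈ -11.111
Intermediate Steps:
s = -60 (s = (1/2)*(-120) = -60)
a(c, n) = c + 2*n
l(r) = -r/5 (l(r) = r/(5 + 2*(-5)) = r/(5 - 10) = r/(-5) = r*(-1/5) = -r/5)
s/l(-27) = -60/((-1/5*(-27))) = -60/27/5 = -60*5/27 = -100/9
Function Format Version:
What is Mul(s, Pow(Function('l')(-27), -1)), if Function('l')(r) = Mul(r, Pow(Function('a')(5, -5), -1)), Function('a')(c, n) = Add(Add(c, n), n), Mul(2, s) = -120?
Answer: Rational(-100, 9) ≈ -11.111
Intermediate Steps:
s = -60 (s = Mul(Rational(1, 2), -120) = -60)
Function('a')(c, n) = Add(c, Mul(2, n))
Function('l')(r) = Mul(Rational(-1, 5), r) (Function('l')(r) = Mul(r, Pow(Add(5, Mul(2, -5)), -1)) = Mul(r, Pow(Add(5, -10), -1)) = Mul(r, Pow(-5, -1)) = Mul(r, Rational(-1, 5)) = Mul(Rational(-1, 5), r))
Mul(s, Pow(Function('l')(-27), -1)) = Mul(-60, Pow(Mul(Rational(-1, 5), -27), -1)) = Mul(-60, Pow(Rational(27, 5), -1)) = Mul(-60, Rational(5, 27)) = Rational(-100, 9)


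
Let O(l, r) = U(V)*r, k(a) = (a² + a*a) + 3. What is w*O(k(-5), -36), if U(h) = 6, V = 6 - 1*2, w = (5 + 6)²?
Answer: -26136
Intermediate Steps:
k(a) = 3 + 2*a² (k(a) = (a² + a²) + 3 = 2*a² + 3 = 3 + 2*a²)
w = 121 (w = 11² = 121)
V = 4 (V = 6 - 2 = 4)
O(l, r) = 6*r
w*O(k(-5), -36) = 121*(6*(-36)) = 121*(-216) = -26136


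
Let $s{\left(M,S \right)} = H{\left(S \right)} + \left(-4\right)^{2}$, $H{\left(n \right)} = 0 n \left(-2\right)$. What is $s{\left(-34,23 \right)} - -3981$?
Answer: $3997$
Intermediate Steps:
$H{\left(n \right)} = 0$ ($H{\left(n \right)} = 0 \left(-2\right) = 0$)
$s{\left(M,S \right)} = 16$ ($s{\left(M,S \right)} = 0 + \left(-4\right)^{2} = 0 + 16 = 16$)
$s{\left(-34,23 \right)} - -3981 = 16 - -3981 = 16 + 3981 = 3997$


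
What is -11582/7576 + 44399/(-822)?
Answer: -86471807/1556868 ≈ -55.542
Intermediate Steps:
-11582/7576 + 44399/(-822) = -11582*1/7576 + 44399*(-1/822) = -5791/3788 - 44399/822 = -86471807/1556868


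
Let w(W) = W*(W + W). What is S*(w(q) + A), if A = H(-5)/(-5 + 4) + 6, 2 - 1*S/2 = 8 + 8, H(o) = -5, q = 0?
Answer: -308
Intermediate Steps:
w(W) = 2*W**2 (w(W) = W*(2*W) = 2*W**2)
S = -28 (S = 4 - 2*(8 + 8) = 4 - 2*16 = 4 - 32 = -28)
A = 11 (A = -5/(-5 + 4) + 6 = -5/(-1) + 6 = -1*(-5) + 6 = 5 + 6 = 11)
S*(w(q) + A) = -28*(2*0**2 + 11) = -28*(2*0 + 11) = -28*(0 + 11) = -28*11 = -308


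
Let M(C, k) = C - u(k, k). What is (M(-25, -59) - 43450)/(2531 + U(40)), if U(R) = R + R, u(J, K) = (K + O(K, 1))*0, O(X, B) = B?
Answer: -43475/2611 ≈ -16.651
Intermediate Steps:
u(J, K) = 0 (u(J, K) = (K + 1)*0 = (1 + K)*0 = 0)
U(R) = 2*R
M(C, k) = C (M(C, k) = C - 1*0 = C + 0 = C)
(M(-25, -59) - 43450)/(2531 + U(40)) = (-25 - 43450)/(2531 + 2*40) = -43475/(2531 + 80) = -43475/2611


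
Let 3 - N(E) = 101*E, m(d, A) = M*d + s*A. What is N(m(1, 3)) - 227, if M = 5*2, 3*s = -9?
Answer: -325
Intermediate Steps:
s = -3 (s = (⅓)*(-9) = -3)
M = 10
m(d, A) = -3*A + 10*d (m(d, A) = 10*d - 3*A = -3*A + 10*d)
N(E) = 3 - 101*E
N(m(1, 3)) - 227 = (3 - 101*(-3*3 + 10*1)) - 227 = (3 - 101*(-9 + 10)) - 227 = (3 - 101*1) - 227 = (3 - 101) - 227 = -98 - 227 = -325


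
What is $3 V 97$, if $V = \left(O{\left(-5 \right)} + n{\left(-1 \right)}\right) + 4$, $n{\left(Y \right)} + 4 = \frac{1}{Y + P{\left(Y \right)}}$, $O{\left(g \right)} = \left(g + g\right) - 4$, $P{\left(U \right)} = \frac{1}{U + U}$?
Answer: $-4268$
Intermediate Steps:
$P{\left(U \right)} = \frac{1}{2 U}$
$O{\left(g \right)} = -4 + 2 g$ ($O{\left(g \right)} = 2 g - 4 = -4 + 2 g$)
$n{\left(Y \right)} = -4 + \frac{1}{Y + \frac{1}{2 Y}}$
$V = - \frac{44}{3}$ ($V = \left(\left(-4 + 2 \left(-5\right)\right) + \frac{2 \left(-2 - 1 - 4 \left(-1\right)^{2}\right)}{1 + 2 \left(-1\right)^{2}}\right) + 4 = \left(\left(-4 - 10\right) + \frac{2 \left(-2 - 1 - 4\right)}{1 + 2 \cdot 1}\right) + 4 = \left(-14 + \frac{2 \left(-2 - 1 - 4\right)}{1 + 2}\right) + 4 = \left(-14 + 2 \cdot \frac{1}{3} \left(-7\right)\right) + 4 = \left(-14 - \frac{14}{3}\right) + 4 = - \frac{56}{3} + 4 = - \frac{44}{3} \approx -14.667$)
$3 V 97 = 3 \left(- \frac{44}{3}\right) 97 = \left(-44\right) 97 = -4268$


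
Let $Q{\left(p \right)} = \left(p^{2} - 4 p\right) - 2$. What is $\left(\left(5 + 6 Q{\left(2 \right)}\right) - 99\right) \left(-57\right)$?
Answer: $7410$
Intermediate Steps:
$Q{\left(p \right)} = -2 + p^{2} - 4 p$
$\left(\left(5 + 6 Q{\left(2 \right)}\right) - 99\right) \left(-57\right) = \left(\left(5 + 6 \left(-2 + 2^{2} - 8\right)\right) - 99\right) \left(-57\right) = \left(\left(5 + 6 \left(-2 + 4 - 8\right)\right) - 99\right) \left(-57\right) = \left(\left(5 + 6 \left(-6\right)\right) - 99\right) \left(-57\right) = \left(\left(5 - 36\right) - 99\right) \left(-57\right) = \left(-31 - 99\right) \left(-57\right) = \left(-130\right) \left(-57\right) = 7410$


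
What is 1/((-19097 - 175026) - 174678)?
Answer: -1/368801 ≈ -2.7115e-6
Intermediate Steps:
1/((-19097 - 175026) - 174678) = 1/(-194123 - 174678) = 1/(-368801) = -1/368801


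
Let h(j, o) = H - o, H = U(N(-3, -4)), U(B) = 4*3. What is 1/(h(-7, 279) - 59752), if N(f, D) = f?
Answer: -1/60019 ≈ -1.6661e-5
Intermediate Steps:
U(B) = 12
H = 12
h(j, o) = 12 - o
1/(h(-7, 279) - 59752) = 1/((12 - 1*279) - 59752) = 1/((12 - 279) - 59752) = 1/(-267 - 59752) = 1/(-60019) = -1/60019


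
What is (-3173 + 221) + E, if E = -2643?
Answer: -5595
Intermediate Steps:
(-3173 + 221) + E = (-3173 + 221) - 2643 = -2952 - 2643 = -5595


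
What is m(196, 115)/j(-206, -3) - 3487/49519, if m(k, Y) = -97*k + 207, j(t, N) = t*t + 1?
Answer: -1079182614/2101437803 ≈ -0.51355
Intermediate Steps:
j(t, N) = 1 + t² (j(t, N) = t² + 1 = 1 + t²)
m(k, Y) = 207 - 97*k
m(196, 115)/j(-206, -3) - 3487/49519 = (207 - 97*196)/(1 + (-206)²) - 3487/49519 = (207 - 19012)/(1 + 42436) - 3487*1/49519 = -18805/42437 - 3487/49519 = -1079182614/2101437803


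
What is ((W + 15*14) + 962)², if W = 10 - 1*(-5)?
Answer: 1408969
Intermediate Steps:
W = 15 (W = 10 + 5 = 15)
((W + 15*14) + 962)² = ((15 + 15*14) + 962)² = ((15 + 210) + 962)² = (225 + 962)² = 1187² = 1408969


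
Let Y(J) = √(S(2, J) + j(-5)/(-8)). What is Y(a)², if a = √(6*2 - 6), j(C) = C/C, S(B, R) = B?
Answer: 15/8 ≈ 1.8750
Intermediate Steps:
j(C) = 1
a = √6 (a = √(12 - 6) = √6 ≈ 2.4495)
Y(J) = √30/4 (Y(J) = √(2 + 1/(-8)) = √(2 + 1*(-⅛)) = √(2 - ⅛) = √(15/8) = √30/4)
Y(a)² = (√30/4)² = 15/8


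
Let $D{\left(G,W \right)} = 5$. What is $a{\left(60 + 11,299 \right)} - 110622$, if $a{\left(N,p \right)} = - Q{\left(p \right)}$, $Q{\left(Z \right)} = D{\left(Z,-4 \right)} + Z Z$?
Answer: $-200028$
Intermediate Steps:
$Q{\left(Z \right)} = 5 + Z^{2}$ ($Q{\left(Z \right)} = 5 + Z Z = 5 + Z^{2}$)
$a{\left(N,p \right)} = -5 - p^{2}$ ($a{\left(N,p \right)} = - (5 + p^{2}) = -5 - p^{2}$)
$a{\left(60 + 11,299 \right)} - 110622 = \left(-5 - 299^{2}\right) - 110622 = \left(-5 - 89401\right) - 110622 = -89406 - 110622 = -200028$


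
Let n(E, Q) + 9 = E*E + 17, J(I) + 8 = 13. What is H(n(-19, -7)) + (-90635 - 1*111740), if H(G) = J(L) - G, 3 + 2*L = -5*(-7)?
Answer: -202739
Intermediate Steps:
L = 16 (L = -3/2 + (-5*(-7))/2 = -3/2 + (½)*35 = -3/2 + 35/2 = 16)
J(I) = 5 (J(I) = -8 + 13 = 5)
n(E, Q) = 8 + E² (n(E, Q) = -9 + (E*E + 17) = -9 + (E² + 17) = -9 + (17 + E²) = 8 + E²)
H(G) = 5 - G
H(n(-19, -7)) + (-90635 - 1*111740) = (5 - (8 + (-19)²)) + (-90635 - 1*111740) = (5 - (8 + 361)) + (-90635 - 111740) = (5 - 1*369) - 202375 = (5 - 369) - 202375 = -364 - 202375 = -202739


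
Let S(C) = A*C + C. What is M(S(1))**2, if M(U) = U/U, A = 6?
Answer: 1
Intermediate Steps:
S(C) = 7*C (S(C) = 6*C + C = 7*C)
M(U) = 1
M(S(1))**2 = 1**2 = 1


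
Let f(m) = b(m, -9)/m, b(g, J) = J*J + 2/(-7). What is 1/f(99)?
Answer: 693/565 ≈ 1.2265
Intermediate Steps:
b(g, J) = -2/7 + J**2 (b(g, J) = J**2 + 2*(-1/7) = J**2 - 2/7 = -2/7 + J**2)
f(m) = 565/(7*m) (f(m) = (-2/7 + (-9)**2)/m = (-2/7 + 81)/m = 565/(7*m))
1/f(99) = 1/((565/7)/99) = 1/((565/7)*(1/99)) = 1/(565/693) = 693/565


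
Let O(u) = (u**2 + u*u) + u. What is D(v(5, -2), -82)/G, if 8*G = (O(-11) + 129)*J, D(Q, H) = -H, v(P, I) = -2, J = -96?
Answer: -41/2160 ≈ -0.018981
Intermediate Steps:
O(u) = u + 2*u**2 (O(u) = (u**2 + u**2) + u = 2*u**2 + u = u + 2*u**2)
G = -4320 (G = ((-11*(1 + 2*(-11)) + 129)*(-96))/8 = ((-11*(1 - 22) + 129)*(-96))/8 = ((-11*(-21) + 129)*(-96))/8 = ((231 + 129)*(-96))/8 = (360*(-96))/8 = (1/8)*(-34560) = -4320)
D(v(5, -2), -82)/G = -1*(-82)/(-4320) = 82*(-1/4320) = -41/2160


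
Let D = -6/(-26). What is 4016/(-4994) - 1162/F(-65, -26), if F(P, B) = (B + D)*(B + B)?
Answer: -2796117/1672990 ≈ -1.6713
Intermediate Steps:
D = 3/13 (D = -6*(-1/26) = 3/13 ≈ 0.23077)
F(P, B) = 2*B*(3/13 + B) (F(P, B) = (B + 3/13)*(B + B) = (3/13 + B)*(2*B) = 2*B*(3/13 + B))
4016/(-4994) - 1162/F(-65, -26) = 4016/(-4994) - 1162*(-1/(4*(3 + 13*(-26)))) = 4016*(-1/4994) - 1162*(-1/(4*(3 - 338))) = -2008/2497 - 1162/((2/13)*(-26)*(-335)) = -2008/2497 - 1162/1340 = -2008/2497 - 1162*1/1340 = -2008/2497 - 581/670 = -2796117/1672990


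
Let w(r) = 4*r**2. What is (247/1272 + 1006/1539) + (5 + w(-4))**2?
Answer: 3107277151/652536 ≈ 4761.8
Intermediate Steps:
(247/1272 + 1006/1539) + (5 + w(-4))**2 = (247/1272 + 1006/1539) + (5 + 4*(-4)**2)**2 = (247*(1/1272) + 1006*(1/1539)) + (5 + 4*16)**2 = (247/1272 + 1006/1539) + (5 + 64)**2 = 553255/652536 + 69**2 = 553255/652536 + 4761 = 3107277151/652536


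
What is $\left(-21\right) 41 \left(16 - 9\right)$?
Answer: $-6027$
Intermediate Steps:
$\left(-21\right) 41 \left(16 - 9\right) = \left(-861\right) 7 = -6027$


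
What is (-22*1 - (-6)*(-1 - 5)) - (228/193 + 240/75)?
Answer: -60198/965 ≈ -62.381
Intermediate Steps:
(-22*1 - (-6)*(-1 - 5)) - (228/193 + 240/75) = (-22 - (-6)*(-6)) - (228*(1/193) + 240*(1/75)) = (-22 - 1*36) - (228/193 + 16/5) = (-22 - 36) - 1*4228/965 = -58 - 4228/965 = -60198/965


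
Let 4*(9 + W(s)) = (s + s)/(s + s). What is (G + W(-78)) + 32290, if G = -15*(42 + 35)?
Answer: 124505/4 ≈ 31126.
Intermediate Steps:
G = -1155 (G = -15*77 = -1155)
W(s) = -35/4 (W(s) = -9 + ((s + s)/(s + s))/4 = -9 + ((2*s)/((2*s)))/4 = -9 + ((2*s)*(1/(2*s)))/4 = -9 + (1/4)*1 = -9 + 1/4 = -35/4)
(G + W(-78)) + 32290 = (-1155 - 35/4) + 32290 = -4655/4 + 32290 = 124505/4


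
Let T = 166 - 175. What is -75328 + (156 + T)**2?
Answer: -53719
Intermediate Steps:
T = -9
-75328 + (156 + T)**2 = -75328 + (156 - 9)**2 = -75328 + 147**2 = -75328 + 21609 = -53719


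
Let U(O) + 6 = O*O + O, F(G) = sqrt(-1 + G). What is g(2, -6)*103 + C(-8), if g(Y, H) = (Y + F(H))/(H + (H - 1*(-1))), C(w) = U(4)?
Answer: -52/11 - 103*I*sqrt(7)/11 ≈ -4.7273 - 24.774*I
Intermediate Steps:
U(O) = -6 + O + O**2 (U(O) = -6 + (O*O + O) = -6 + (O**2 + O) = -6 + (O + O**2) = -6 + O + O**2)
C(w) = 14 (C(w) = -6 + 4 + 4**2 = -6 + 4 + 16 = 14)
g(Y, H) = (Y + sqrt(-1 + H))/(1 + 2*H) (g(Y, H) = (Y + sqrt(-1 + H))/(H + (H - 1*(-1))) = (Y + sqrt(-1 + H))/(H + (H + 1)) = (Y + sqrt(-1 + H))/(H + (1 + H)) = (Y + sqrt(-1 + H))/(1 + 2*H))
g(2, -6)*103 + C(-8) = ((2 + sqrt(-1 - 6))/(1 + 2*(-6)))*103 + 14 = ((2 + sqrt(-7))/(1 - 12))*103 + 14 = ((2 + I*sqrt(7))/(-11))*103 + 14 = -(2 + I*sqrt(7))/11*103 + 14 = (-2/11 - I*sqrt(7)/11)*103 + 14 = (-206/11 - 103*I*sqrt(7)/11) + 14 = -52/11 - 103*I*sqrt(7)/11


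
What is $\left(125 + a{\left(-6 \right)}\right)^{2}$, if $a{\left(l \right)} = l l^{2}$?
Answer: $8281$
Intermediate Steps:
$a{\left(l \right)} = l^{3}$
$\left(125 + a{\left(-6 \right)}\right)^{2} = \left(125 + \left(-6\right)^{3}\right)^{2} = \left(125 - 216\right)^{2} = \left(-91\right)^{2} = 8281$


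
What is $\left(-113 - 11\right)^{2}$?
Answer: $15376$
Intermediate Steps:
$\left(-113 - 11\right)^{2} = \left(-124\right)^{2} = 15376$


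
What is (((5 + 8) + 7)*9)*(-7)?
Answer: -1260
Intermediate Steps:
(((5 + 8) + 7)*9)*(-7) = ((13 + 7)*9)*(-7) = (20*9)*(-7) = 180*(-7) = -1260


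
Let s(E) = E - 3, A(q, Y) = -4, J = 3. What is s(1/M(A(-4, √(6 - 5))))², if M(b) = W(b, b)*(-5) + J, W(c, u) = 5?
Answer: 4489/484 ≈ 9.2748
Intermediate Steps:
M(b) = -22 (M(b) = 5*(-5) + 3 = -25 + 3 = -22)
s(E) = -3 + E
s(1/M(A(-4, √(6 - 5))))² = (-3 + 1/(-22))² = (-3 - 1/22)² = (-67/22)² = 4489/484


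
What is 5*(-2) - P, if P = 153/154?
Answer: -1693/154 ≈ -10.993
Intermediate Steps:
P = 153/154 (P = 153*(1/154) = 153/154 ≈ 0.99351)
5*(-2) - P = 5*(-2) - 1*153/154 = -10 - 153/154 = -1693/154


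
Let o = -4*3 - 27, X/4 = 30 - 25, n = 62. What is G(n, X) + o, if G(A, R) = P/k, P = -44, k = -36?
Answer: -340/9 ≈ -37.778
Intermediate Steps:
X = 20 (X = 4*(30 - 25) = 4*5 = 20)
o = -39 (o = -12 - 27 = -39)
G(A, R) = 11/9 (G(A, R) = -44/(-36) = -44*(-1/36) = 11/9)
G(n, X) + o = 11/9 - 39 = -340/9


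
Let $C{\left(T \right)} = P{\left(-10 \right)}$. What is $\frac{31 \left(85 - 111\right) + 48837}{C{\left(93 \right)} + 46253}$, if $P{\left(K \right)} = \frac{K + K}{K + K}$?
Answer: $\frac{48031}{46254} \approx 1.0384$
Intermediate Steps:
$P{\left(K \right)} = 1$ ($P{\left(K \right)} = \frac{2 K}{2 K} = 2 K \frac{1}{2 K} = 1$)
$C{\left(T \right)} = 1$
$\frac{31 \left(85 - 111\right) + 48837}{C{\left(93 \right)} + 46253} = \frac{31 \left(85 - 111\right) + 48837}{1 + 46253} = \frac{31 \left(-26\right) + 48837}{46254} = \left(-806 + 48837\right) \frac{1}{46254} = 48031 \cdot \frac{1}{46254} = \frac{48031}{46254}$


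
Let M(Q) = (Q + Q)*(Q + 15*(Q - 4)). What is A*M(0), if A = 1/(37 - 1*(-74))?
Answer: 0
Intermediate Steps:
A = 1/111 (A = 1/(37 + 74) = 1/111 ≈ 0.0090090)
M(Q) = 2*Q*(-60 + 16*Q) (M(Q) = (2*Q)*(Q + 15*(-4 + Q)) = (2*Q)*(Q + (-60 + 15*Q)) = (2*Q)*(-60 + 16*Q) = 2*Q*(-60 + 16*Q))
A*M(0) = (8*0*(-15 + 4*0))/111 = (8*0*(-15 + 0))/111 = (8*0*(-15))/111 = (1/111)*0 = 0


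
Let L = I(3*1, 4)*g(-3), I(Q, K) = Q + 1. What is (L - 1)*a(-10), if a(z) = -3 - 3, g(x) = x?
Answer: 78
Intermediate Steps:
I(Q, K) = 1 + Q
a(z) = -6
L = -12 (L = (1 + 3*1)*(-3) = (1 + 3)*(-3) = 4*(-3) = -12)
(L - 1)*a(-10) = (-12 - 1)*(-6) = -13*(-6) = 78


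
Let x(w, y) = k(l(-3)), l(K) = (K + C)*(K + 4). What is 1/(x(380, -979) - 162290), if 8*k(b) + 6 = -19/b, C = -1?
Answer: -32/5193285 ≈ -6.1618e-6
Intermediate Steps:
l(K) = (-1 + K)*(4 + K) (l(K) = (K - 1)*(K + 4) = (-1 + K)*(4 + K))
k(b) = -¾ - 19/(8*b) (k(b) = -¾ + (-19/b)/8 = -¾ - 19/(8*b))
x(w, y) = -5/32 (x(w, y) = (-19 - 6*(-4 + (-3)² + 3*(-3)))/(8*(-4 + (-3)² + 3*(-3))) = (-19 - 6*(-4 + 9 - 9))/(8*(-4 + 9 - 9)) = (⅛)*(-19 - 6*(-4))/(-4) = (⅛)*(-¼)*(-19 + 24) = (⅛)*(-¼)*5 = -5/32)
1/(x(380, -979) - 162290) = 1/(-5/32 - 162290) = 1/(-5193285/32) = -32/5193285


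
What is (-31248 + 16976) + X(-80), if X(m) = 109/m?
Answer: -1141869/80 ≈ -14273.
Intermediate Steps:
(-31248 + 16976) + X(-80) = (-31248 + 16976) + 109/(-80) = -14272 + 109*(-1/80) = -14272 - 109/80 = -1141869/80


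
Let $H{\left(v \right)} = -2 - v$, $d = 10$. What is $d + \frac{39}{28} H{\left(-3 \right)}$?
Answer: $\frac{319}{28} \approx 11.393$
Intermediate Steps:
$d + \frac{39}{28} H{\left(-3 \right)} = 10 + \frac{39}{28} \left(-2 - -3\right) = 10 + 39 \cdot \frac{1}{28} \left(-2 + 3\right) = 10 + \frac{39}{28} \cdot 1 = 10 + \frac{39}{28} = \frac{319}{28}$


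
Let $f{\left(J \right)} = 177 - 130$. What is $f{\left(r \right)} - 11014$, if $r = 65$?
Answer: $-10967$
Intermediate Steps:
$f{\left(J \right)} = 47$ ($f{\left(J \right)} = 177 - 130 = 47$)
$f{\left(r \right)} - 11014 = 47 - 11014 = -10967$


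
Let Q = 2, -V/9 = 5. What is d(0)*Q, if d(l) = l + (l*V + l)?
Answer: 0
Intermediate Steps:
V = -45 (V = -9*5 = -45)
d(l) = -43*l (d(l) = l + (l*(-45) + l) = l + (-45*l + l) = l - 44*l = -43*l)
d(0)*Q = -43*0*2 = 0*2 = 0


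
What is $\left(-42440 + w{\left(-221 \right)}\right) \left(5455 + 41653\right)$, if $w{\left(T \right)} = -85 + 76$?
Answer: $-1999687492$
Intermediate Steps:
$w{\left(T \right)} = -9$
$\left(-42440 + w{\left(-221 \right)}\right) \left(5455 + 41653\right) = \left(-42440 - 9\right) \left(5455 + 41653\right) = \left(-42449\right) 47108 = -1999687492$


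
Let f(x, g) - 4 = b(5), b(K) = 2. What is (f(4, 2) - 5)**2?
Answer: 1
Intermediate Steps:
f(x, g) = 6 (f(x, g) = 4 + 2 = 6)
(f(4, 2) - 5)**2 = (6 - 5)**2 = 1**2 = 1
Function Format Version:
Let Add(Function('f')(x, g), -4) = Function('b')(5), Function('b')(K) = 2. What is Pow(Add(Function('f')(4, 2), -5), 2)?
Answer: 1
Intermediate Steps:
Function('f')(x, g) = 6 (Function('f')(x, g) = Add(4, 2) = 6)
Pow(Add(Function('f')(4, 2), -5), 2) = Pow(Add(6, -5), 2) = Pow(1, 2) = 1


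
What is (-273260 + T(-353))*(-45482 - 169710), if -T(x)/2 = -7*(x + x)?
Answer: 60930323648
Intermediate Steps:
T(x) = 28*x (T(x) = -(-14)*(x + x) = -(-14)*2*x = -(-28)*x = 28*x)
(-273260 + T(-353))*(-45482 - 169710) = (-273260 + 28*(-353))*(-45482 - 169710) = (-273260 - 9884)*(-215192) = -283144*(-215192) = 60930323648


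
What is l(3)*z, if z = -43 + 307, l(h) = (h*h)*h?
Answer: 7128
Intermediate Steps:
l(h) = h³ (l(h) = h²*h = h³)
z = 264
l(3)*z = 3³*264 = 27*264 = 7128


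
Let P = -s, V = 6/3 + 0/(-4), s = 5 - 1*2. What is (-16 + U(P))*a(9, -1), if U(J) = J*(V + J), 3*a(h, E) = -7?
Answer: 91/3 ≈ 30.333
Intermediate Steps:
s = 3 (s = 5 - 2 = 3)
a(h, E) = -7/3 (a(h, E) = (⅓)*(-7) = -7/3)
V = 2 (V = 6*(⅓) + 0*(-¼) = 2 + 0 = 2)
P = -3 (P = -1*3 = -3)
U(J) = J*(2 + J)
(-16 + U(P))*a(9, -1) = (-16 - 3*(2 - 3))*(-7/3) = (-16 - 3*(-1))*(-7/3) = (-16 + 3)*(-7/3) = -13*(-7/3) = 91/3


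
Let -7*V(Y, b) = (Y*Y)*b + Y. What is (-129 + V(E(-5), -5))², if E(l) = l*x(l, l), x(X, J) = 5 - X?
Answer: 135652609/49 ≈ 2.7684e+6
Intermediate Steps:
E(l) = l*(5 - l)
V(Y, b) = -Y/7 - b*Y²/7 (V(Y, b) = -((Y*Y)*b + Y)/7 = -(Y²*b + Y)/7 = -(b*Y² + Y)/7 = -(Y + b*Y²)/7 = -Y/7 - b*Y²/7)
(-129 + V(E(-5), -5))² = (-129 - (-5*(5 - 1*(-5)))*(1 - 5*(5 - 1*(-5))*(-5))/7)² = (-129 - (-5*(5 + 5))*(1 - 5*(5 + 5)*(-5))/7)² = (-129 - (-5*10)*(1 - 5*10*(-5))/7)² = (-129 - ⅐*(-50)*(1 - 50*(-5)))² = (-129 - ⅐*(-50)*(1 + 250))² = (-129 - ⅐*(-50)*251)² = (-129 + 12550/7)² = (11647/7)² = 135652609/49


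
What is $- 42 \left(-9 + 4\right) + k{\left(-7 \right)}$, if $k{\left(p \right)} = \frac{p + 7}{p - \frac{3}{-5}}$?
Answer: $210$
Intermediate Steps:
$k{\left(p \right)} = \frac{7 + p}{\frac{3}{5} + p}$ ($k{\left(p \right)} = \frac{7 + p}{p - - \frac{3}{5}} = \frac{7 + p}{p + \frac{3}{5}} = \frac{7 + p}{\frac{3}{5} + p}$)
$- 42 \left(-9 + 4\right) + k{\left(-7 \right)} = - 42 \left(-9 + 4\right) + \frac{5 \left(7 - 7\right)}{3 + 5 \left(-7\right)} = \left(-42\right) \left(-5\right) + 5 \frac{1}{3 - 35} \cdot 0 = 210 + 5 \frac{1}{-32} \cdot 0 = 210 + 5 \left(- \frac{1}{32}\right) 0 = 210 + 0 = 210$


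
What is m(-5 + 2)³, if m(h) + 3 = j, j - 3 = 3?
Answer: 27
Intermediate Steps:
j = 6 (j = 3 + 3 = 6)
m(h) = 3 (m(h) = -3 + 6 = 3)
m(-5 + 2)³ = 3³ = 27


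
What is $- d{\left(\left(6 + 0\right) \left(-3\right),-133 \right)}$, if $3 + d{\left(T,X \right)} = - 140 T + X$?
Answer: $-2384$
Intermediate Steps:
$d{\left(T,X \right)} = -3 + X - 140 T$ ($d{\left(T,X \right)} = -3 - \left(- X + 140 T\right) = -3 + X - 140 T$)
$- d{\left(\left(6 + 0\right) \left(-3\right),-133 \right)} = - (-3 - 133 - 140 \left(6 + 0\right) \left(-3\right)) = - (-3 - 133 - 140 \cdot 6 \left(-3\right)) = - (-3 - 133 - -2520) = - (-3 - 133 + 2520) = \left(-1\right) 2384 = -2384$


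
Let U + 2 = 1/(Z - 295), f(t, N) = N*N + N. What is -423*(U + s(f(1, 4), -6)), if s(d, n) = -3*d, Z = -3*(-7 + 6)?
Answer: 7658415/292 ≈ 26227.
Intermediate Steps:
f(t, N) = N + N² (f(t, N) = N² + N = N + N²)
Z = 3 (Z = -3*(-1) = 3)
U = -585/292 (U = -2 + 1/(3 - 295) = -2 + 1/(-292) = -2 - 1/292 = -585/292 ≈ -2.0034)
-423*(U + s(f(1, 4), -6)) = -423*(-585/292 - 12*(1 + 4)) = -423*(-585/292 - 12*5) = -423*(-585/292 - 3*20) = -423*(-585/292 - 60) = -423*(-18105/292) = 7658415/292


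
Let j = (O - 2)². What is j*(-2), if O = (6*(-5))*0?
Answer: -8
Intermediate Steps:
O = 0 (O = -30*0 = 0)
j = 4 (j = (0 - 2)² = (-2)² = 4)
j*(-2) = 4*(-2) = -8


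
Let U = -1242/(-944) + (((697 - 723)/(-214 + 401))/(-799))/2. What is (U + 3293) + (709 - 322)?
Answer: 259617196089/70522936 ≈ 3681.3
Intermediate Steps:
U = 92791609/70522936 (U = -1242*(-1/944) + (-26/187*(-1/799))*(½) = 621/472 + (-26*1/187*(-1/799))*(½) = 621/472 - 26/187*(-1/799)*(½) = 621/472 + (26/149413)*(½) = 621/472 + 13/149413 = 92791609/70522936 ≈ 1.3158)
(U + 3293) + (709 - 322) = (92791609/70522936 + 3293) + (709 - 322) = 232324819857/70522936 + 387 = 259617196089/70522936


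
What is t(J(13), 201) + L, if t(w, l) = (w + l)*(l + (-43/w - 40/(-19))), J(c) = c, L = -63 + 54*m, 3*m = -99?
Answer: 10105185/247 ≈ 40912.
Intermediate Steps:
m = -33 (m = (⅓)*(-99) = -33)
L = -1845 (L = -63 + 54*(-33) = -63 - 1782 = -1845)
t(w, l) = (l + w)*(40/19 + l - 43/w) (t(w, l) = (l + w)*(l + (-43/w - 40*(-1/19))) = (l + w)*(l + (-43/w + 40/19)) = (l + w)*(l + (40/19 - 43/w)) = (l + w)*(40/19 + l - 43/w))
t(J(13), 201) + L = (-43 + 201² + (40/19)*201 + (40/19)*13 + 201*13 - 43*201/13) - 1845 = (-43 + 40401 + 8040/19 + 520/19 + 2613 - 43*201*1/13) - 1845 = (-43 + 40401 + 8040/19 + 520/19 + 2613 - 8643/13) - 1845 = 10560900/247 - 1845 = 10105185/247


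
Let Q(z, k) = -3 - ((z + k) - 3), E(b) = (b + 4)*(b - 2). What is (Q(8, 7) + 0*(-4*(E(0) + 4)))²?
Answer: 225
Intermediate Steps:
E(b) = (-2 + b)*(4 + b) (E(b) = (4 + b)*(-2 + b) = (-2 + b)*(4 + b))
Q(z, k) = -k - z (Q(z, k) = -3 - ((k + z) - 3) = -3 - (-3 + k + z) = -3 + (3 - k - z) = -k - z)
(Q(8, 7) + 0*(-4*(E(0) + 4)))² = ((-1*7 - 1*8) + 0*(-4*((-8 + 0² + 2*0) + 4)))² = ((-7 - 8) + 0*(-4*((-8 + 0 + 0) + 4)))² = (-15 + 0*(-4*(-8 + 4)))² = (-15 + 0*(-4*(-4)))² = (-15 + 0*16)² = (-15 + 0)² = (-15)² = 225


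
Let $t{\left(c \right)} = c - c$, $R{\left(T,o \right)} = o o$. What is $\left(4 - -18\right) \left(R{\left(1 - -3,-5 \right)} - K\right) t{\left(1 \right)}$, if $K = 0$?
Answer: $0$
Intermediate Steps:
$R{\left(T,o \right)} = o^{2}$
$t{\left(c \right)} = 0$
$\left(4 - -18\right) \left(R{\left(1 - -3,-5 \right)} - K\right) t{\left(1 \right)} = \left(4 - -18\right) \left(\left(-5\right)^{2} - 0\right) 0 = \left(4 + 18\right) \left(25 + 0\right) 0 = 22 \cdot 25 \cdot 0 = 550 \cdot 0 = 0$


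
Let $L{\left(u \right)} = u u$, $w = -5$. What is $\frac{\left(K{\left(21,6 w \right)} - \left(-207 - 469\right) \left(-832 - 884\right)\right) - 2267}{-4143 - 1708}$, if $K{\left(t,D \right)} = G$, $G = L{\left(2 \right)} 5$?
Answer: $\frac{1162263}{5851} \approx 198.64$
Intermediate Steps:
$L{\left(u \right)} = u^{2}$
$G = 20$ ($G = 2^{2} \cdot 5 = 4 \cdot 5 = 20$)
$K{\left(t,D \right)} = 20$
$\frac{\left(K{\left(21,6 w \right)} - \left(-207 - 469\right) \left(-832 - 884\right)\right) - 2267}{-4143 - 1708} = \frac{\left(20 - \left(-207 - 469\right) \left(-832 - 884\right)\right) - 2267}{-4143 - 1708} = \frac{\left(20 - \left(-676\right) \left(-1716\right)\right) - 2267}{-5851} = \left(\left(20 - 1160016\right) - 2267\right) \left(- \frac{1}{5851}\right) = \left(-1159996 - 2267\right) \left(- \frac{1}{5851}\right) = \left(-1162263\right) \left(- \frac{1}{5851}\right) = \frac{1162263}{5851}$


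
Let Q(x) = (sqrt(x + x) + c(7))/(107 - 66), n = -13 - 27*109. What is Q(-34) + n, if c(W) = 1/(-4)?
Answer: -484785/164 + 2*I*sqrt(17)/41 ≈ -2956.0 + 0.20113*I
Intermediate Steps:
c(W) = -1/4 (c(W) = 1*(-1/4) = -1/4)
n = -2956 (n = -13 - 2943 = -2956)
Q(x) = -1/164 + sqrt(2)*sqrt(x)/41 (Q(x) = (sqrt(x + x) - 1/4)/(107 - 66) = (sqrt(2*x) - 1/4)/41 = (sqrt(2)*sqrt(x) - 1/4)*(1/41) = (-1/4 + sqrt(2)*sqrt(x))*(1/41) = -1/164 + sqrt(2)*sqrt(x)/41)
Q(-34) + n = (-1/164 + sqrt(2)*sqrt(-34)/41) - 2956 = (-1/164 + sqrt(2)*(I*sqrt(34))/41) - 2956 = (-1/164 + 2*I*sqrt(17)/41) - 2956 = -484785/164 + 2*I*sqrt(17)/41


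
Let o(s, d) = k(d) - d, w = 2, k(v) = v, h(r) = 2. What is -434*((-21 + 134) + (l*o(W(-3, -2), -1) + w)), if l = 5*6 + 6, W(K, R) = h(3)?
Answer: -49910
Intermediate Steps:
W(K, R) = 2
l = 36 (l = 30 + 6 = 36)
o(s, d) = 0 (o(s, d) = d - d = 0)
-434*((-21 + 134) + (l*o(W(-3, -2), -1) + w)) = -434*((-21 + 134) + (36*0 + 2)) = -434*(113 + (0 + 2)) = -434*(113 + 2) = -434*115 = -49910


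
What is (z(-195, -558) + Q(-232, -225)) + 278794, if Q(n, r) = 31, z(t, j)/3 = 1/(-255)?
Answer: 23700124/85 ≈ 2.7883e+5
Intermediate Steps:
z(t, j) = -1/85 (z(t, j) = 3/(-255) = 3*(-1/255) = -1/85)
(z(-195, -558) + Q(-232, -225)) + 278794 = (-1/85 + 31) + 278794 = 2634/85 + 278794 = 23700124/85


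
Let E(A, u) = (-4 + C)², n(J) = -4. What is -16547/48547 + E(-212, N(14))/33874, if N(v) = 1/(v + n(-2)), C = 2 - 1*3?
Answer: -559299403/1644481078 ≈ -0.34011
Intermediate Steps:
C = -1 (C = 2 - 3 = -1)
N(v) = 1/(-4 + v) (N(v) = 1/(v - 4) = 1/(-4 + v))
E(A, u) = 25 (E(A, u) = (-4 - 1)² = (-5)² = 25)
-16547/48547 + E(-212, N(14))/33874 = -16547/48547 + 25/33874 = -559299403/1644481078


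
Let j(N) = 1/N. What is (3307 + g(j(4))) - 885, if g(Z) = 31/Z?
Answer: 2546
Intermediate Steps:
(3307 + g(j(4))) - 885 = (3307 + 31/(1/4)) - 885 = (3307 + 31/(¼)) - 885 = (3307 + 31*4) - 885 = (3307 + 124) - 885 = 3431 - 885 = 2546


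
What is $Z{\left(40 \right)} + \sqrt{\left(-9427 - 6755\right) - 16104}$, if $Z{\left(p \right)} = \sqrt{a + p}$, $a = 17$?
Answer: $\sqrt{57} + i \sqrt{32286} \approx 7.5498 + 179.68 i$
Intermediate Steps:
$Z{\left(p \right)} = \sqrt{17 + p}$
$Z{\left(40 \right)} + \sqrt{\left(-9427 - 6755\right) - 16104} = \sqrt{17 + 40} + \sqrt{\left(-9427 - 6755\right) - 16104} = \sqrt{57} + \sqrt{-16182 - 16104} = \sqrt{57} + \sqrt{-32286} = \sqrt{57} + i \sqrt{32286}$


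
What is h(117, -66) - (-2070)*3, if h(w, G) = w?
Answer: 6327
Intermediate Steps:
h(117, -66) - (-2070)*3 = 117 - (-2070)*3 = 117 - 1*(-6210) = 117 + 6210 = 6327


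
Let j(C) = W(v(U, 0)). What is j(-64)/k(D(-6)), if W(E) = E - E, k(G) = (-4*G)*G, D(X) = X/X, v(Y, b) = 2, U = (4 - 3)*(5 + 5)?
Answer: 0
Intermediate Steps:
U = 10 (U = 1*10 = 10)
D(X) = 1
k(G) = -4*G²
W(E) = 0
j(C) = 0
j(-64)/k(D(-6)) = 0/((-4*1²)) = 0/((-4*1)) = 0/(-4) = 0*(-¼) = 0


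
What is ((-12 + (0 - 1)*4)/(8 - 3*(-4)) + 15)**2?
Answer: 5041/25 ≈ 201.64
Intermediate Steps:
((-12 + (0 - 1)*4)/(8 - 3*(-4)) + 15)**2 = ((-12 - 1*4)/(8 + 12) + 15)**2 = ((-12 - 4)/20 + 15)**2 = (-16*1/20 + 15)**2 = (-4/5 + 15)**2 = (71/5)**2 = 5041/25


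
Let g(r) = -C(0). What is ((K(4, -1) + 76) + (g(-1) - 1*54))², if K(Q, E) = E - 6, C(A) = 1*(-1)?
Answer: 256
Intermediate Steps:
C(A) = -1
K(Q, E) = -6 + E
g(r) = 1 (g(r) = -1*(-1) = 1)
((K(4, -1) + 76) + (g(-1) - 1*54))² = (((-6 - 1) + 76) + (1 - 1*54))² = ((-7 + 76) + (1 - 54))² = (69 - 53)² = 16² = 256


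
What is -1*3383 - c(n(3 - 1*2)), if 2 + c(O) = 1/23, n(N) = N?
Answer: -77764/23 ≈ -3381.0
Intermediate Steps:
c(O) = -45/23 (c(O) = -2 + 1/23 = -45/23)
-1*3383 - c(n(3 - 1*2)) = -1*3383 - 1*(-45/23) = -3383 + 45/23 = -77764/23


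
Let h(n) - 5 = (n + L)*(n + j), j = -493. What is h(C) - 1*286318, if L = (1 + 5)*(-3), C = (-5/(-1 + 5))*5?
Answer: -4387299/16 ≈ -2.7421e+5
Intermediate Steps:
C = -25/4 (C = (-5/4)*5 = ((¼)*(-5))*5 = -5/4*5 = -25/4 ≈ -6.2500)
L = -18 (L = 6*(-3) = -18)
h(n) = 5 + (-493 + n)*(-18 + n) (h(n) = 5 + (n - 18)*(n - 493) = 5 + (-18 + n)*(-493 + n) = 5 + (-493 + n)*(-18 + n))
h(C) - 1*286318 = (8879 + (-25/4)² - 511*(-25/4)) - 1*286318 = (8879 + 625/16 + 12775/4) - 286318 = 193789/16 - 286318 = -4387299/16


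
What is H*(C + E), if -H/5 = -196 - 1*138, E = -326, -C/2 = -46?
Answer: -390780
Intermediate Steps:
C = 92 (C = -2*(-46) = 92)
H = 1670 (H = -5*(-196 - 1*138) = -5*(-196 - 138) = -5*(-334) = 1670)
H*(C + E) = 1670*(92 - 326) = 1670*(-234) = -390780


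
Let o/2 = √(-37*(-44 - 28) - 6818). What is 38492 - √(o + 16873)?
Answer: 38492 - √(16873 + 2*I*√4154) ≈ 38362.0 - 0.49617*I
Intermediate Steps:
o = 2*I*√4154 (o = 2*√(-37*(-44 - 28) - 6818) = 2*√(-37*(-72) - 6818) = 2*√(2664 - 6818) = 2*√(-4154) = 2*(I*√4154) = 2*I*√4154 ≈ 128.9*I)
38492 - √(o + 16873) = 38492 - √(2*I*√4154 + 16873) = 38492 - √(16873 + 2*I*√4154)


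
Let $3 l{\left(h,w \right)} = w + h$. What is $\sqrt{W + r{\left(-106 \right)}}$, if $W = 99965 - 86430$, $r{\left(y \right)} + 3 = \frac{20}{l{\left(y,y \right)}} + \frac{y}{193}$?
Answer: $\frac{\sqrt{1415799112135}}{10229} \approx 116.32$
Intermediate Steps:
$l{\left(h,w \right)} = \frac{h}{3} + \frac{w}{3}$ ($l{\left(h,w \right)} = \frac{w + h}{3} = \frac{h + w}{3} = \frac{h}{3} + \frac{w}{3}$)
$r{\left(y \right)} = -3 + \frac{30}{y} + \frac{y}{193}$ ($r{\left(y \right)} = -3 + \left(\frac{20}{\frac{y}{3} + \frac{y}{3}} + \frac{y}{193}\right) = -3 + \left(\frac{20}{\frac{2}{3} y} + y \frac{1}{193}\right) = -3 + \left(20 \frac{3}{2 y} + \frac{y}{193}\right) = -3 + \left(\frac{30}{y} + \frac{y}{193}\right) = -3 + \frac{30}{y} + \frac{y}{193}$)
$W = 13535$ ($W = 99965 - 86430 = 13535$)
$\sqrt{W + r{\left(-106 \right)}} = \sqrt{13535 + \left(-3 + \frac{30}{-106} + \frac{1}{193} \left(-106\right)\right)} = \sqrt{13535 - \frac{39200}{10229}} = \sqrt{\frac{138410315}{10229}} = \frac{\sqrt{1415799112135}}{10229}$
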